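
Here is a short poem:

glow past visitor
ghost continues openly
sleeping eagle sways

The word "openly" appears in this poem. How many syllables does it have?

3

"openly" has 3 syllables.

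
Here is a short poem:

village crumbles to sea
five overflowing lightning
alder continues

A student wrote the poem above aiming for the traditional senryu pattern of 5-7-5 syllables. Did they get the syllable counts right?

Line 1: village (2), crumbles (2), to (1), sea (1) → 6 (expected 5)
Line 2: five (1), overflowing (4), lightning (2) → 7 ✓
Line 3: alder (2), continues (3) → 5 ✓

No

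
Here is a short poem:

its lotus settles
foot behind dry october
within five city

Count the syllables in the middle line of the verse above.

The middle line: foot (1), behind (2), dry (1), october (3) → 7

7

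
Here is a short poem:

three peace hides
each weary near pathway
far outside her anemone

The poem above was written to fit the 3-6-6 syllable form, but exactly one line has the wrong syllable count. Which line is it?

Line 3

Line 1: "three peace hides": 1+1+1 = 3 ✓
Line 2: "each weary near pathway": 1+2+1+2 = 6 ✓
Line 3: "far outside her anemone": 1+2+1+4 = 8 (expected 6)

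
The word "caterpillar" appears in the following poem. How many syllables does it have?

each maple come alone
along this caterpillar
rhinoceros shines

"caterpillar" has 4 syllables.

4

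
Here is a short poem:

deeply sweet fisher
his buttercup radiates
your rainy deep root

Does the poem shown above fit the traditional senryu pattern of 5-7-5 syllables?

Yes

Line 1: "deeply sweet fisher": 2+1+2 = 5 ✓
Line 2: "his buttercup radiates": 1+3+3 = 7 ✓
Line 3: "your rainy deep root": 1+2+1+1 = 5 ✓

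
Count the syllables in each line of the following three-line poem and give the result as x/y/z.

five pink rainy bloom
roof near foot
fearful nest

5/3/3

Line 1: "five pink rainy bloom": 1+1+2+1 = 5
Line 2: "roof near foot": 1+1+1 = 3
Line 3: "fearful nest": 2+1 = 3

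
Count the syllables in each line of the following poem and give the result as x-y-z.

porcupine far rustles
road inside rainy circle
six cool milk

6-7-3

Line 1: "porcupine far rustles": 3+1+2 = 6
Line 2: "road inside rainy circle": 1+2+2+2 = 7
Line 3: "six cool milk": 1+1+1 = 3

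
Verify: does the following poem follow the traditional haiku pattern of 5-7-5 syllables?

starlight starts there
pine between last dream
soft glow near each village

No

Line 1: starlight(2) + starts(1) + there(1) = 4 (expected 5)
Line 2: pine(1) + between(2) + last(1) + dream(1) = 5 (expected 7)
Line 3: soft(1) + glow(1) + near(1) + each(1) + village(2) = 6 (expected 5)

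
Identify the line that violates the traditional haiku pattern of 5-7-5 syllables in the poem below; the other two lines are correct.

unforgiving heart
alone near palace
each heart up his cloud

The second line

Line 1: unforgiving (4), heart (1) → 5 ✓
Line 2: alone (2), near (1), palace (2) → 5 (expected 7)
Line 3: each (1), heart (1), up (1), his (1), cloud (1) → 5 ✓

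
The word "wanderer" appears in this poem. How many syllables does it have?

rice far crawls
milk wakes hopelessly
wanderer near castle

"wanderer" has 3 syllables.

3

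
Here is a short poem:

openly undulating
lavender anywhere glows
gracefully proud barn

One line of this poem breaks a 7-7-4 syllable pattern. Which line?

The third line

Line 1: openly (3), undulating (4) → 7 ✓
Line 2: lavender (3), anywhere (3), glows (1) → 7 ✓
Line 3: gracefully (3), proud (1), barn (1) → 5 (expected 4)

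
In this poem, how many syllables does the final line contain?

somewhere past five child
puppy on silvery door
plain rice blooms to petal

6

The final line: "plain rice blooms to petal": 1+1+1+1+2 = 6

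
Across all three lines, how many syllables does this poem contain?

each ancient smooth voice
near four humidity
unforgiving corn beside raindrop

20

Line 1: each (1), ancient (2), smooth (1), voice (1) → 5
Line 2: near (1), four (1), humidity (4) → 6
Line 3: unforgiving (4), corn (1), beside (2), raindrop (2) → 9
Total: 5 + 6 + 9 = 20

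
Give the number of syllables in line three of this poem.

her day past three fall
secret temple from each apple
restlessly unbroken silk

Line three: "restlessly unbroken silk": 3+3+1 = 7

7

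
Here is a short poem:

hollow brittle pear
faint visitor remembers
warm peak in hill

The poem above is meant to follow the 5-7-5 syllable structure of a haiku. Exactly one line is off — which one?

Line 3

Line 1: hollow (2), brittle (2), pear (1) → 5 ✓
Line 2: faint (1), visitor (3), remembers (3) → 7 ✓
Line 3: warm (1), peak (1), in (1), hill (1) → 4 (expected 5)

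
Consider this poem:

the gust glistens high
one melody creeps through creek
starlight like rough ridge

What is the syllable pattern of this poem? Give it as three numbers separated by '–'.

5–7–5

Line 1: "the gust glistens high": 1+1+2+1 = 5
Line 2: "one melody creeps through creek": 1+3+1+1+1 = 7
Line 3: "starlight like rough ridge": 2+1+1+1 = 5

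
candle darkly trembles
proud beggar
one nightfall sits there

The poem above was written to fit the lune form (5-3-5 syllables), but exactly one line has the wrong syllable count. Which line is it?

Line 1

Line 1: "candle darkly trembles": 2+2+2 = 6 (expected 5)
Line 2: "proud beggar": 1+2 = 3 ✓
Line 3: "one nightfall sits there": 1+2+1+1 = 5 ✓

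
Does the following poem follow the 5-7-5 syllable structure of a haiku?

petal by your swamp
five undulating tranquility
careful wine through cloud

Line 1: "petal by your swamp": 2+1+1+1 = 5 ✓
Line 2: "five undulating tranquility": 1+4+4 = 9 (expected 7)
Line 3: "careful wine through cloud": 2+1+1+1 = 5 ✓

No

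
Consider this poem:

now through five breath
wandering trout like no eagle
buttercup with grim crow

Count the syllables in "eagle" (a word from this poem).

2

"eagle" has 2 syllables.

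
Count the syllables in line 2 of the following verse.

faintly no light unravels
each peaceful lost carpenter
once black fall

7

Line 2: each (1), peaceful (2), lost (1), carpenter (3) → 7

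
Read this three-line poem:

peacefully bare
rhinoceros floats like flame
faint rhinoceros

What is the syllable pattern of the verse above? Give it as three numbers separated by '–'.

4–7–5

Line 1: peacefully(3) + bare(1) = 4
Line 2: rhinoceros(4) + floats(1) + like(1) + flame(1) = 7
Line 3: faint(1) + rhinoceros(4) = 5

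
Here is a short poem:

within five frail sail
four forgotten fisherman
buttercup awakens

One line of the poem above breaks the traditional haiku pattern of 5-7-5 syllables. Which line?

The third line

Line 1: "within five frail sail": 2+1+1+1 = 5 ✓
Line 2: "four forgotten fisherman": 1+3+3 = 7 ✓
Line 3: "buttercup awakens": 3+3 = 6 (expected 5)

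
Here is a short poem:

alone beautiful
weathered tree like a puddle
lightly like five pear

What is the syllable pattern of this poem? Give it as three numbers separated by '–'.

Line 1: alone (2), beautiful (3) → 5
Line 2: weathered (2), tree (1), like (1), a (1), puddle (2) → 7
Line 3: lightly (2), like (1), five (1), pear (1) → 5

5–7–5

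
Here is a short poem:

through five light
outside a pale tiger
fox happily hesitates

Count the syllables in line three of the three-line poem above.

7

Line three: "fox happily hesitates": 1+3+3 = 7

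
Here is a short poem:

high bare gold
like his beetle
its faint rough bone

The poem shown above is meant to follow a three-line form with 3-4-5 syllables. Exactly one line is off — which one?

Line 3

Line 1: high (1), bare (1), gold (1) → 3 ✓
Line 2: like (1), his (1), beetle (2) → 4 ✓
Line 3: its (1), faint (1), rough (1), bone (1) → 4 (expected 5)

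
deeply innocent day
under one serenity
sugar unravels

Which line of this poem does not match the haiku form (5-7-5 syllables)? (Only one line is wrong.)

Line 1

Line 1: deeply(2) + innocent(3) + day(1) = 6 (expected 5)
Line 2: under(2) + one(1) + serenity(4) = 7 ✓
Line 3: sugar(2) + unravels(3) = 5 ✓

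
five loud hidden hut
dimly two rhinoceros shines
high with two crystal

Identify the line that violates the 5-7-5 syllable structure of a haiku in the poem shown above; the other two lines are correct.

The second line

Line 1: "five loud hidden hut": 1+1+2+1 = 5 ✓
Line 2: "dimly two rhinoceros shines": 2+1+4+1 = 8 (expected 7)
Line 3: "high with two crystal": 1+1+1+2 = 5 ✓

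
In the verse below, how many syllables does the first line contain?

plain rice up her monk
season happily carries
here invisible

5

The first line: "plain rice up her monk": 1+1+1+1+1 = 5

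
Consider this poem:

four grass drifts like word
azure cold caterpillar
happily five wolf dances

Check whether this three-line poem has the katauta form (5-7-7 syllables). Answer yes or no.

Yes

Line 1: four(1) + grass(1) + drifts(1) + like(1) + word(1) = 5 ✓
Line 2: azure(2) + cold(1) + caterpillar(4) = 7 ✓
Line 3: happily(3) + five(1) + wolf(1) + dances(2) = 7 ✓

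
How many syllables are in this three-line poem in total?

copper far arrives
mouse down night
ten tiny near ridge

13

Line 1: copper(2) + far(1) + arrives(2) = 5
Line 2: mouse(1) + down(1) + night(1) = 3
Line 3: ten(1) + tiny(2) + near(1) + ridge(1) = 5
Total: 5 + 3 + 5 = 13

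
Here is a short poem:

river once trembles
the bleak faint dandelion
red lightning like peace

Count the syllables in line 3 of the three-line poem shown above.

5

Line 3: red(1) + lightning(2) + like(1) + peace(1) = 5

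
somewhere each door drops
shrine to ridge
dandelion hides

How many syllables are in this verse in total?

13

Line 1: somewhere (2), each (1), door (1), drops (1) → 5
Line 2: shrine (1), to (1), ridge (1) → 3
Line 3: dandelion (4), hides (1) → 5
Total: 5 + 3 + 5 = 13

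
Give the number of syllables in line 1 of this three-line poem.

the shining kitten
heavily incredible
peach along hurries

Line 1: "the shining kitten": 1+2+2 = 5

5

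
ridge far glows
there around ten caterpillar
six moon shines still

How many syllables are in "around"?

"around" has 2 syllables.

2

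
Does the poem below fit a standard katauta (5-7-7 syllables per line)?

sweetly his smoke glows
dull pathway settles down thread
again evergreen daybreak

Yes

Line 1: sweetly(2) + his(1) + smoke(1) + glows(1) = 5 ✓
Line 2: dull(1) + pathway(2) + settles(2) + down(1) + thread(1) = 7 ✓
Line 3: again(2) + evergreen(3) + daybreak(2) = 7 ✓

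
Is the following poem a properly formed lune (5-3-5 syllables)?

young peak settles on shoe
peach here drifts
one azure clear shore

No

Line 1: "young peak settles on shoe": 1+1+2+1+1 = 6 (expected 5)
Line 2: "peach here drifts": 1+1+1 = 3 ✓
Line 3: "one azure clear shore": 1+2+1+1 = 5 ✓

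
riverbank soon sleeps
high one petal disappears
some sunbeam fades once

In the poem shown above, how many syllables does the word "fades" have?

1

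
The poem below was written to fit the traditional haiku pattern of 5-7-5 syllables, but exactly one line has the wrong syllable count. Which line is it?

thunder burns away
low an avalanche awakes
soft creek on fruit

Line 1: thunder(2) + burns(1) + away(2) = 5 ✓
Line 2: low(1) + an(1) + avalanche(3) + awakes(2) = 7 ✓
Line 3: soft(1) + creek(1) + on(1) + fruit(1) = 4 (expected 5)

The third line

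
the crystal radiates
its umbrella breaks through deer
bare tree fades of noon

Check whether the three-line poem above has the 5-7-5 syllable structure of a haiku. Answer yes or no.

Line 1: the(1) + crystal(2) + radiates(3) = 6 (expected 5)
Line 2: its(1) + umbrella(3) + breaks(1) + through(1) + deer(1) = 7 ✓
Line 3: bare(1) + tree(1) + fades(1) + of(1) + noon(1) = 5 ✓

No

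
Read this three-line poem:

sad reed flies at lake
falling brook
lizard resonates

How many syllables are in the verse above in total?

13

Line 1: "sad reed flies at lake": 1+1+1+1+1 = 5
Line 2: "falling brook": 2+1 = 3
Line 3: "lizard resonates": 2+3 = 5
Total: 5 + 3 + 5 = 13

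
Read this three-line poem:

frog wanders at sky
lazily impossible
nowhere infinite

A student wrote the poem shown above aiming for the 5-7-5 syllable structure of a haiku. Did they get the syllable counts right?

Line 1: frog (1), wanders (2), at (1), sky (1) → 5 ✓
Line 2: lazily (3), impossible (4) → 7 ✓
Line 3: nowhere (2), infinite (3) → 5 ✓

Yes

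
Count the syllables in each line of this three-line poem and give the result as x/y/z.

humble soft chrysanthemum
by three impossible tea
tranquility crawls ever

Line 1: humble(2) + soft(1) + chrysanthemum(4) = 7
Line 2: by(1) + three(1) + impossible(4) + tea(1) = 7
Line 3: tranquility(4) + crawls(1) + ever(2) = 7

7/7/7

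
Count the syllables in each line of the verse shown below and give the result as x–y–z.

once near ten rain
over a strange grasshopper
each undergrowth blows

Line 1: "once near ten rain": 1+1+1+1 = 4
Line 2: "over a strange grasshopper": 2+1+1+3 = 7
Line 3: "each undergrowth blows": 1+3+1 = 5

4–7–5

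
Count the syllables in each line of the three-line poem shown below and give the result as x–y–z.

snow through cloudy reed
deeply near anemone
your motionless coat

5–7–5

Line 1: snow(1) + through(1) + cloudy(2) + reed(1) = 5
Line 2: deeply(2) + near(1) + anemone(4) = 7
Line 3: your(1) + motionless(3) + coat(1) = 5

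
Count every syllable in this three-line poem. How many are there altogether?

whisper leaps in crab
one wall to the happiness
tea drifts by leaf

Line 1: whisper (2), leaps (1), in (1), crab (1) → 5
Line 2: one (1), wall (1), to (1), the (1), happiness (3) → 7
Line 3: tea (1), drifts (1), by (1), leaf (1) → 4
Total: 5 + 7 + 4 = 16

16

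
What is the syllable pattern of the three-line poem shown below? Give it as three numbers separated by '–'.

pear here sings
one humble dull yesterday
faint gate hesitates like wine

Line 1: "pear here sings": 1+1+1 = 3
Line 2: "one humble dull yesterday": 1+2+1+3 = 7
Line 3: "faint gate hesitates like wine": 1+1+3+1+1 = 7

3–7–7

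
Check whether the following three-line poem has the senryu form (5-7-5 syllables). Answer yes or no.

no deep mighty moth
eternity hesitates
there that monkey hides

Yes

Line 1: no (1), deep (1), mighty (2), moth (1) → 5 ✓
Line 2: eternity (4), hesitates (3) → 7 ✓
Line 3: there (1), that (1), monkey (2), hides (1) → 5 ✓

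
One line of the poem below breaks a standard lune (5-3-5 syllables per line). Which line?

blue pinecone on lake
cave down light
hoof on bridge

Line 3

Line 1: blue(1) + pinecone(2) + on(1) + lake(1) = 5 ✓
Line 2: cave(1) + down(1) + light(1) = 3 ✓
Line 3: hoof(1) + on(1) + bridge(1) = 3 (expected 5)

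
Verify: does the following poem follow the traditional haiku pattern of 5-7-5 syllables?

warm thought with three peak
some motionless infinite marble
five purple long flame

No

Line 1: "warm thought with three peak": 1+1+1+1+1 = 5 ✓
Line 2: "some motionless infinite marble": 1+3+3+2 = 9 (expected 7)
Line 3: "five purple long flame": 1+2+1+1 = 5 ✓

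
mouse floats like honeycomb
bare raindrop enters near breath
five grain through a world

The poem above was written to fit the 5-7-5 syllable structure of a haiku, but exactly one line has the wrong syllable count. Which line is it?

The first line

Line 1: mouse(1) + floats(1) + like(1) + honeycomb(3) = 6 (expected 5)
Line 2: bare(1) + raindrop(2) + enters(2) + near(1) + breath(1) = 7 ✓
Line 3: five(1) + grain(1) + through(1) + a(1) + world(1) = 5 ✓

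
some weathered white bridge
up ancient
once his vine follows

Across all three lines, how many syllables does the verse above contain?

Line 1: some (1), weathered (2), white (1), bridge (1) → 5
Line 2: up (1), ancient (2) → 3
Line 3: once (1), his (1), vine (1), follows (2) → 5
Total: 5 + 3 + 5 = 13

13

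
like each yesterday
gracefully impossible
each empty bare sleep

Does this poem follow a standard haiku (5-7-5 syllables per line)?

Line 1: like (1), each (1), yesterday (3) → 5 ✓
Line 2: gracefully (3), impossible (4) → 7 ✓
Line 3: each (1), empty (2), bare (1), sleep (1) → 5 ✓

Yes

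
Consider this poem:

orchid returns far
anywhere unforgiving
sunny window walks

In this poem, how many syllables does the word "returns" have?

2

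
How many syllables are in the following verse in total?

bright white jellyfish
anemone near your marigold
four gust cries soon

Line 1: bright (1), white (1), jellyfish (3) → 5
Line 2: anemone (4), near (1), your (1), marigold (3) → 9
Line 3: four (1), gust (1), cries (1), soon (1) → 4
Total: 5 + 9 + 4 = 18

18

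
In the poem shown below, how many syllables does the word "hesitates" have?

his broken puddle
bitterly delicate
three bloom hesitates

"hesitates" has 3 syllables.

3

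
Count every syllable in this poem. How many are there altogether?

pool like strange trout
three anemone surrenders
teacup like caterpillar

19

Line 1: "pool like strange trout": 1+1+1+1 = 4
Line 2: "three anemone surrenders": 1+4+3 = 8
Line 3: "teacup like caterpillar": 2+1+4 = 7
Total: 4 + 8 + 7 = 19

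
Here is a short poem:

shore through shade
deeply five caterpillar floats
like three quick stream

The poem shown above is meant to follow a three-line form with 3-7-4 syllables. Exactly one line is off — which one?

Line 2

Line 1: shore(1) + through(1) + shade(1) = 3 ✓
Line 2: deeply(2) + five(1) + caterpillar(4) + floats(1) = 8 (expected 7)
Line 3: like(1) + three(1) + quick(1) + stream(1) = 4 ✓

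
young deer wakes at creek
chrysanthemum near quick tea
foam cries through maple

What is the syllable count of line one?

5

Line one: young (1), deer (1), wakes (1), at (1), creek (1) → 5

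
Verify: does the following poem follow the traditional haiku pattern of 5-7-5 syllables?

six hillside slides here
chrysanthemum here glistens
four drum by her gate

Yes

Line 1: six(1) + hillside(2) + slides(1) + here(1) = 5 ✓
Line 2: chrysanthemum(4) + here(1) + glistens(2) = 7 ✓
Line 3: four(1) + drum(1) + by(1) + her(1) + gate(1) = 5 ✓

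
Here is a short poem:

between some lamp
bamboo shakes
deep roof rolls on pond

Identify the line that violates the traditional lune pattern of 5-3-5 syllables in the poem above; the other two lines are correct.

Line 1

Line 1: between(2) + some(1) + lamp(1) = 4 (expected 5)
Line 2: bamboo(2) + shakes(1) = 3 ✓
Line 3: deep(1) + roof(1) + rolls(1) + on(1) + pond(1) = 5 ✓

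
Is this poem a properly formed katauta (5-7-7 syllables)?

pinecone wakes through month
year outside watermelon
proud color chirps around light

Line 1: pinecone (2), wakes (1), through (1), month (1) → 5 ✓
Line 2: year (1), outside (2), watermelon (4) → 7 ✓
Line 3: proud (1), color (2), chirps (1), around (2), light (1) → 7 ✓

Yes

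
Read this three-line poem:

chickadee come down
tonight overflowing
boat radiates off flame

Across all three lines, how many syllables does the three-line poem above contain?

Line 1: "chickadee come down": 3+1+1 = 5
Line 2: "tonight overflowing": 2+4 = 6
Line 3: "boat radiates off flame": 1+3+1+1 = 6
Total: 5 + 6 + 6 = 17

17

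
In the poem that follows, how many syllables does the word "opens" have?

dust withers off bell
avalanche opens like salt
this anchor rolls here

2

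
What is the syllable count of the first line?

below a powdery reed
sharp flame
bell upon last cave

The first line: below (2), a (1), powdery (3), reed (1) → 7

7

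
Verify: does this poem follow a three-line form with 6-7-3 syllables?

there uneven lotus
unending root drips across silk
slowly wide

Line 1: there(1) + uneven(3) + lotus(2) = 6 ✓
Line 2: unending(3) + root(1) + drips(1) + across(2) + silk(1) = 8 (expected 7)
Line 3: slowly(2) + wide(1) = 3 ✓

No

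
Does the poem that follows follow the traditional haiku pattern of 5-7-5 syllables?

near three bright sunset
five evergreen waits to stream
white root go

No

Line 1: "near three bright sunset": 1+1+1+2 = 5 ✓
Line 2: "five evergreen waits to stream": 1+3+1+1+1 = 7 ✓
Line 3: "white root go": 1+1+1 = 3 (expected 5)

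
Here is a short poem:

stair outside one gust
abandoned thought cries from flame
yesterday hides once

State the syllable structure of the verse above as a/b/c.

Line 1: stair (1), outside (2), one (1), gust (1) → 5
Line 2: abandoned (3), thought (1), cries (1), from (1), flame (1) → 7
Line 3: yesterday (3), hides (1), once (1) → 5

5/7/5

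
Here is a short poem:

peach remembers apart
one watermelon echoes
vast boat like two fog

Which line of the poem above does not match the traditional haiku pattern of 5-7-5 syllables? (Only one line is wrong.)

The first line

Line 1: peach (1), remembers (3), apart (2) → 6 (expected 5)
Line 2: one (1), watermelon (4), echoes (2) → 7 ✓
Line 3: vast (1), boat (1), like (1), two (1), fog (1) → 5 ✓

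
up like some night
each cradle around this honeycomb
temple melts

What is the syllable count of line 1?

4

Line 1: "up like some night": 1+1+1+1 = 4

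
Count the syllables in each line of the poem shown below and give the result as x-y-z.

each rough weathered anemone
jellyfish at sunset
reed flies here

Line 1: "each rough weathered anemone": 1+1+2+4 = 8
Line 2: "jellyfish at sunset": 3+1+2 = 6
Line 3: "reed flies here": 1+1+1 = 3

8-6-3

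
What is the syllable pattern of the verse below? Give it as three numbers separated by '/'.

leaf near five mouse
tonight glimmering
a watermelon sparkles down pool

4/5/9

Line 1: leaf(1) + near(1) + five(1) + mouse(1) = 4
Line 2: tonight(2) + glimmering(3) = 5
Line 3: a(1) + watermelon(4) + sparkles(2) + down(1) + pool(1) = 9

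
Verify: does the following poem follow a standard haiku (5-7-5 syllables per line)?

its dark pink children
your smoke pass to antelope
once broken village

Yes

Line 1: its (1), dark (1), pink (1), children (2) → 5 ✓
Line 2: your (1), smoke (1), pass (1), to (1), antelope (3) → 7 ✓
Line 3: once (1), broken (2), village (2) → 5 ✓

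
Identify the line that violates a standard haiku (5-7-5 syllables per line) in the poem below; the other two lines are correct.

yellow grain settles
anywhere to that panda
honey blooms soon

Line 3

Line 1: yellow (2), grain (1), settles (2) → 5 ✓
Line 2: anywhere (3), to (1), that (1), panda (2) → 7 ✓
Line 3: honey (2), blooms (1), soon (1) → 4 (expected 5)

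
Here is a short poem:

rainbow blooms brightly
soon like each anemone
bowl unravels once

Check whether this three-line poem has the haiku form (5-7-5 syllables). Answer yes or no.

Line 1: rainbow(2) + blooms(1) + brightly(2) = 5 ✓
Line 2: soon(1) + like(1) + each(1) + anemone(4) = 7 ✓
Line 3: bowl(1) + unravels(3) + once(1) = 5 ✓

Yes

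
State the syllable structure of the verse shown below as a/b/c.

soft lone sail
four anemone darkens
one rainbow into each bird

3/7/7

Line 1: soft(1) + lone(1) + sail(1) = 3
Line 2: four(1) + anemone(4) + darkens(2) = 7
Line 3: one(1) + rainbow(2) + into(2) + each(1) + bird(1) = 7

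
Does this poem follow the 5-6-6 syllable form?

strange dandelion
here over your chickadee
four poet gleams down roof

No

Line 1: strange(1) + dandelion(4) = 5 ✓
Line 2: here(1) + over(2) + your(1) + chickadee(3) = 7 (expected 6)
Line 3: four(1) + poet(2) + gleams(1) + down(1) + roof(1) = 6 ✓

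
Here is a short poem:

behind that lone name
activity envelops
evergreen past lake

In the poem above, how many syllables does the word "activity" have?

4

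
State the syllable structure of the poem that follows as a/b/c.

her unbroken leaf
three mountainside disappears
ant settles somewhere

5/7/5

Line 1: her(1) + unbroken(3) + leaf(1) = 5
Line 2: three(1) + mountainside(3) + disappears(3) = 7
Line 3: ant(1) + settles(2) + somewhere(2) = 5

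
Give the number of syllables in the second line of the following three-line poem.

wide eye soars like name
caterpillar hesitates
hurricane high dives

7

The second line: caterpillar(4) + hesitates(3) = 7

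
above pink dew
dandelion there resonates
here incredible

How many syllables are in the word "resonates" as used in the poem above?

3

"resonates" has 3 syllables.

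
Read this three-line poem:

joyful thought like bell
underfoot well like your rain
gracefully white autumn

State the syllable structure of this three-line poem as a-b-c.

Line 1: joyful (2), thought (1), like (1), bell (1) → 5
Line 2: underfoot (3), well (1), like (1), your (1), rain (1) → 7
Line 3: gracefully (3), white (1), autumn (2) → 6

5-7-6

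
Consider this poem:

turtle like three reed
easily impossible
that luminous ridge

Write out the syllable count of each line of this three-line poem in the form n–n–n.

Line 1: turtle (2), like (1), three (1), reed (1) → 5
Line 2: easily (3), impossible (4) → 7
Line 3: that (1), luminous (3), ridge (1) → 5

5–7–5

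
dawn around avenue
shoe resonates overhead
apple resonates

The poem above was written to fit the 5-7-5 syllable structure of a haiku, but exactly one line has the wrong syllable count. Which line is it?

Line 1: "dawn around avenue": 1+2+3 = 6 (expected 5)
Line 2: "shoe resonates overhead": 1+3+3 = 7 ✓
Line 3: "apple resonates": 2+3 = 5 ✓

Line 1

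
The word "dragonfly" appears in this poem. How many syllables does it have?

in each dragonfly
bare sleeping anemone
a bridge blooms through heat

"dragonfly" has 3 syllables.

3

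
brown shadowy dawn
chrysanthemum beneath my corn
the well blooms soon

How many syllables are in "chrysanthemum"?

4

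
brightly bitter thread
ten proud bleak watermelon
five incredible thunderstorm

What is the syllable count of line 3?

Line 3: "five incredible thunderstorm": 1+4+3 = 8

8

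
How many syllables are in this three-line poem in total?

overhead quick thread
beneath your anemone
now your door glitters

Line 1: overhead (3), quick (1), thread (1) → 5
Line 2: beneath (2), your (1), anemone (4) → 7
Line 3: now (1), your (1), door (1), glitters (2) → 5
Total: 5 + 7 + 5 = 17

17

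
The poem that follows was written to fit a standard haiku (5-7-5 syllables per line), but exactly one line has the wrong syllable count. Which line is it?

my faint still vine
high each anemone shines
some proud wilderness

Line 1: my (1), faint (1), still (1), vine (1) → 4 (expected 5)
Line 2: high (1), each (1), anemone (4), shines (1) → 7 ✓
Line 3: some (1), proud (1), wilderness (3) → 5 ✓

The first line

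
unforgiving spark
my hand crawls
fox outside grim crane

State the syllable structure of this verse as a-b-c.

Line 1: unforgiving(4) + spark(1) = 5
Line 2: my(1) + hand(1) + crawls(1) = 3
Line 3: fox(1) + outside(2) + grim(1) + crane(1) = 5

5-3-5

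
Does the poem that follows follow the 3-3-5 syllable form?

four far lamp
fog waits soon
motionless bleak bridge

Line 1: four (1), far (1), lamp (1) → 3 ✓
Line 2: fog (1), waits (1), soon (1) → 3 ✓
Line 3: motionless (3), bleak (1), bridge (1) → 5 ✓

Yes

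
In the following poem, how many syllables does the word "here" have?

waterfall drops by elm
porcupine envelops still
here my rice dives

1

"here" has 1 syllable.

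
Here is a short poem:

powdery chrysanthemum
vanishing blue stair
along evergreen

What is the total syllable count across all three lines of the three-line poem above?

Line 1: powdery(3) + chrysanthemum(4) = 7
Line 2: vanishing(3) + blue(1) + stair(1) = 5
Line 3: along(2) + evergreen(3) = 5
Total: 7 + 5 + 5 = 17

17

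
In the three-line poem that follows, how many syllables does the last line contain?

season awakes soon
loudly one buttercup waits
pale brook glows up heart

The last line: "pale brook glows up heart": 1+1+1+1+1 = 5

5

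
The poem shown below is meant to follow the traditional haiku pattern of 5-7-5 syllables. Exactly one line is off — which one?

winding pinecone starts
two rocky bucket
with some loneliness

Line 1: winding (2), pinecone (2), starts (1) → 5 ✓
Line 2: two (1), rocky (2), bucket (2) → 5 (expected 7)
Line 3: with (1), some (1), loneliness (3) → 5 ✓

The second line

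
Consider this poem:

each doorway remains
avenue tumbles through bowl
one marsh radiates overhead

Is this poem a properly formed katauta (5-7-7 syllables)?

Line 1: "each doorway remains": 1+2+2 = 5 ✓
Line 2: "avenue tumbles through bowl": 3+2+1+1 = 7 ✓
Line 3: "one marsh radiates overhead": 1+1+3+3 = 8 (expected 7)

No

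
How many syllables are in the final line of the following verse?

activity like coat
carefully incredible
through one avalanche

The final line: "through one avalanche": 1+1+3 = 5

5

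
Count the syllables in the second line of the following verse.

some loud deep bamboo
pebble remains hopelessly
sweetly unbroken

The second line: pebble(2) + remains(2) + hopelessly(3) = 7

7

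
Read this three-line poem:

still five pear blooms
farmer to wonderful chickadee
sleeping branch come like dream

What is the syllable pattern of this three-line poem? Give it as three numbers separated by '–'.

Line 1: "still five pear blooms": 1+1+1+1 = 4
Line 2: "farmer to wonderful chickadee": 2+1+3+3 = 9
Line 3: "sleeping branch come like dream": 2+1+1+1+1 = 6

4–9–6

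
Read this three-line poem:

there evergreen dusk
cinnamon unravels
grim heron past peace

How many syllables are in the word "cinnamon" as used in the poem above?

"cinnamon" has 3 syllables.

3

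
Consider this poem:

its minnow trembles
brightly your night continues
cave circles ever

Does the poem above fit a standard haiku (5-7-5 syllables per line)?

Yes

Line 1: its(1) + minnow(2) + trembles(2) = 5 ✓
Line 2: brightly(2) + your(1) + night(1) + continues(3) = 7 ✓
Line 3: cave(1) + circles(2) + ever(2) = 5 ✓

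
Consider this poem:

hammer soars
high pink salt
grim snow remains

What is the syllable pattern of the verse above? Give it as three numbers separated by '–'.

Line 1: hammer (2), soars (1) → 3
Line 2: high (1), pink (1), salt (1) → 3
Line 3: grim (1), snow (1), remains (2) → 4

3–3–4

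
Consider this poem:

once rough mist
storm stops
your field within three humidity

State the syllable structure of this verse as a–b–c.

Line 1: "once rough mist": 1+1+1 = 3
Line 2: "storm stops": 1+1 = 2
Line 3: "your field within three humidity": 1+1+2+1+4 = 9

3–2–9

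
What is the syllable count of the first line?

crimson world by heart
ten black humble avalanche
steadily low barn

5

The first line: "crimson world by heart": 2+1+1+1 = 5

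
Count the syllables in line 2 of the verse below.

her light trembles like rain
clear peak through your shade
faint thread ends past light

5

Line 2: clear(1) + peak(1) + through(1) + your(1) + shade(1) = 5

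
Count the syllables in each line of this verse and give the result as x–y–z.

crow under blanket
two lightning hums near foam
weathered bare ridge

5–6–4

Line 1: crow(1) + under(2) + blanket(2) = 5
Line 2: two(1) + lightning(2) + hums(1) + near(1) + foam(1) = 6
Line 3: weathered(2) + bare(1) + ridge(1) = 4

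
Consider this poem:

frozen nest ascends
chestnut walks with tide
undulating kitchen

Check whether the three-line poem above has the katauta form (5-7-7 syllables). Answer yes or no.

Line 1: frozen (2), nest (1), ascends (2) → 5 ✓
Line 2: chestnut (2), walks (1), with (1), tide (1) → 5 (expected 7)
Line 3: undulating (4), kitchen (2) → 6 (expected 7)

No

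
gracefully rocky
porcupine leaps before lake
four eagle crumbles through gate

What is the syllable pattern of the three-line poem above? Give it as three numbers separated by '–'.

5–7–7

Line 1: "gracefully rocky": 3+2 = 5
Line 2: "porcupine leaps before lake": 3+1+2+1 = 7
Line 3: "four eagle crumbles through gate": 1+2+2+1+1 = 7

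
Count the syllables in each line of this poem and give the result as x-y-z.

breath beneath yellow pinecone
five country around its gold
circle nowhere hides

7-7-5

Line 1: "breath beneath yellow pinecone": 1+2+2+2 = 7
Line 2: "five country around its gold": 1+2+2+1+1 = 7
Line 3: "circle nowhere hides": 2+2+1 = 5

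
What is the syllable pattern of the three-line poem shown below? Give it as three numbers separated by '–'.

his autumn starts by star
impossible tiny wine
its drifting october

6–7–6

Line 1: his(1) + autumn(2) + starts(1) + by(1) + star(1) = 6
Line 2: impossible(4) + tiny(2) + wine(1) = 7
Line 3: its(1) + drifting(2) + october(3) = 6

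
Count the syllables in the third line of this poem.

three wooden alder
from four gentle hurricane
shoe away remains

5

The third line: shoe(1) + away(2) + remains(2) = 5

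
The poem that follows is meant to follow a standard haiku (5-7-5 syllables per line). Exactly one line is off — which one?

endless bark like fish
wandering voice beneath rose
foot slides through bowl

Line 1: endless (2), bark (1), like (1), fish (1) → 5 ✓
Line 2: wandering (3), voice (1), beneath (2), rose (1) → 7 ✓
Line 3: foot (1), slides (1), through (1), bowl (1) → 4 (expected 5)

Line 3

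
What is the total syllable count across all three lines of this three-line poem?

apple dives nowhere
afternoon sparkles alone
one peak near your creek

17

Line 1: apple (2), dives (1), nowhere (2) → 5
Line 2: afternoon (3), sparkles (2), alone (2) → 7
Line 3: one (1), peak (1), near (1), your (1), creek (1) → 5
Total: 5 + 7 + 5 = 17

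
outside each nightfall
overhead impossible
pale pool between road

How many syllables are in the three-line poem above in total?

Line 1: outside(2) + each(1) + nightfall(2) = 5
Line 2: overhead(3) + impossible(4) = 7
Line 3: pale(1) + pool(1) + between(2) + road(1) = 5
Total: 5 + 7 + 5 = 17

17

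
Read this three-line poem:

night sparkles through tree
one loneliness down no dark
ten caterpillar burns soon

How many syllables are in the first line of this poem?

The first line: "night sparkles through tree": 1+2+1+1 = 5

5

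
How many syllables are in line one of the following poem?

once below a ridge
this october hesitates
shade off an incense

Line one: once(1) + below(2) + a(1) + ridge(1) = 5

5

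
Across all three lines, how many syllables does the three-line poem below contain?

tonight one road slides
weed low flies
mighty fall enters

Line 1: tonight (2), one (1), road (1), slides (1) → 5
Line 2: weed (1), low (1), flies (1) → 3
Line 3: mighty (2), fall (1), enters (2) → 5
Total: 5 + 3 + 5 = 13

13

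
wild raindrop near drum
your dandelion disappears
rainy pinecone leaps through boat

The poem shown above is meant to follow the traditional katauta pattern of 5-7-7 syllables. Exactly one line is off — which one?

Line 1: "wild raindrop near drum": 1+2+1+1 = 5 ✓
Line 2: "your dandelion disappears": 1+4+3 = 8 (expected 7)
Line 3: "rainy pinecone leaps through boat": 2+2+1+1+1 = 7 ✓

Line 2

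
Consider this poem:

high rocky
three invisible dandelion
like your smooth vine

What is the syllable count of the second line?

The second line: "three invisible dandelion": 1+4+4 = 9

9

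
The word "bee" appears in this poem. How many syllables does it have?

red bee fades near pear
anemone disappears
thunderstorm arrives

1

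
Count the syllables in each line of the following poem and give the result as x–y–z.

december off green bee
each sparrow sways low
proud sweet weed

Line 1: december(3) + off(1) + green(1) + bee(1) = 6
Line 2: each(1) + sparrow(2) + sways(1) + low(1) = 5
Line 3: proud(1) + sweet(1) + weed(1) = 3

6–5–3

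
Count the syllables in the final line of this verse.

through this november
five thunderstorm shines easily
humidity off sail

The final line: humidity(4) + off(1) + sail(1) = 6

6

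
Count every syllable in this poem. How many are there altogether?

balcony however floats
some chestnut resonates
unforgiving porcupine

20

Line 1: balcony(3) + however(3) + floats(1) = 7
Line 2: some(1) + chestnut(2) + resonates(3) = 6
Line 3: unforgiving(4) + porcupine(3) = 7
Total: 7 + 6 + 7 = 20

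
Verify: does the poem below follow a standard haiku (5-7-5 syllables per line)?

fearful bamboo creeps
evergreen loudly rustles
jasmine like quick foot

Line 1: fearful (2), bamboo (2), creeps (1) → 5 ✓
Line 2: evergreen (3), loudly (2), rustles (2) → 7 ✓
Line 3: jasmine (2), like (1), quick (1), foot (1) → 5 ✓

Yes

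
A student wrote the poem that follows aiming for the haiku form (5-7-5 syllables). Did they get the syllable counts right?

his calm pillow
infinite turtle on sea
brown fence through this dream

No

Line 1: his (1), calm (1), pillow (2) → 4 (expected 5)
Line 2: infinite (3), turtle (2), on (1), sea (1) → 7 ✓
Line 3: brown (1), fence (1), through (1), this (1), dream (1) → 5 ✓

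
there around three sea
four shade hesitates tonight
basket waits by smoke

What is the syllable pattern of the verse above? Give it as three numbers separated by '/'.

5/7/5

Line 1: there (1), around (2), three (1), sea (1) → 5
Line 2: four (1), shade (1), hesitates (3), tonight (2) → 7
Line 3: basket (2), waits (1), by (1), smoke (1) → 5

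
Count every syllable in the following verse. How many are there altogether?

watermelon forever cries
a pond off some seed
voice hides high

16

Line 1: watermelon (4), forever (3), cries (1) → 8
Line 2: a (1), pond (1), off (1), some (1), seed (1) → 5
Line 3: voice (1), hides (1), high (1) → 3
Total: 8 + 5 + 3 = 16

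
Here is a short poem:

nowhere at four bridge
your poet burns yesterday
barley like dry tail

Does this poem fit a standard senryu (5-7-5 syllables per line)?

Yes

Line 1: nowhere (2), at (1), four (1), bridge (1) → 5 ✓
Line 2: your (1), poet (2), burns (1), yesterday (3) → 7 ✓
Line 3: barley (2), like (1), dry (1), tail (1) → 5 ✓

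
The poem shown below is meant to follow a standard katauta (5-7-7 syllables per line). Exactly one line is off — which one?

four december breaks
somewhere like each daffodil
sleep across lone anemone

Line 1: "four december breaks": 1+3+1 = 5 ✓
Line 2: "somewhere like each daffodil": 2+1+1+3 = 7 ✓
Line 3: "sleep across lone anemone": 1+2+1+4 = 8 (expected 7)

The third line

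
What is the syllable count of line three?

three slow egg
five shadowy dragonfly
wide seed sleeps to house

Line three: wide(1) + seed(1) + sleeps(1) + to(1) + house(1) = 5

5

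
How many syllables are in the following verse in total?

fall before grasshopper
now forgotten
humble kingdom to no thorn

Line 1: fall(1) + before(2) + grasshopper(3) = 6
Line 2: now(1) + forgotten(3) = 4
Line 3: humble(2) + kingdom(2) + to(1) + no(1) + thorn(1) = 7
Total: 6 + 4 + 7 = 17

17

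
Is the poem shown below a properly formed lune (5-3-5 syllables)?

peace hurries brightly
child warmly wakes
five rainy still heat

No

Line 1: "peace hurries brightly": 1+2+2 = 5 ✓
Line 2: "child warmly wakes": 1+2+1 = 4 (expected 3)
Line 3: "five rainy still heat": 1+2+1+1 = 5 ✓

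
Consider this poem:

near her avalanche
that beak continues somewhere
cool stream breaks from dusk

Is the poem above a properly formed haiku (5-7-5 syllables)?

Yes

Line 1: near (1), her (1), avalanche (3) → 5 ✓
Line 2: that (1), beak (1), continues (3), somewhere (2) → 7 ✓
Line 3: cool (1), stream (1), breaks (1), from (1), dusk (1) → 5 ✓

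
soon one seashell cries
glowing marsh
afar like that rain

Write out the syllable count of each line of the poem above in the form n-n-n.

Line 1: soon(1) + one(1) + seashell(2) + cries(1) = 5
Line 2: glowing(2) + marsh(1) = 3
Line 3: afar(2) + like(1) + that(1) + rain(1) = 5

5-3-5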